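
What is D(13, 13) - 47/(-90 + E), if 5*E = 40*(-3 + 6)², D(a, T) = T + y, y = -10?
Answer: 101/18 ≈ 5.6111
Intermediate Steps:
D(a, T) = -10 + T (D(a, T) = T - 10 = -10 + T)
E = 72 (E = (40*(-3 + 6)²)/5 = (40*3²)/5 = (40*9)/5 = (⅕)*360 = 72)
D(13, 13) - 47/(-90 + E) = (-10 + 13) - 47/(-90 + 72) = 3 - 47/(-18) = 3 - 1/18*(-47) = 3 + 47/18 = 101/18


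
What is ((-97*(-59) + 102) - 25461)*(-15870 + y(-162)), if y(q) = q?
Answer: 314804352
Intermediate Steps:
((-97*(-59) + 102) - 25461)*(-15870 + y(-162)) = ((-97*(-59) + 102) - 25461)*(-15870 - 162) = ((5723 + 102) - 25461)*(-16032) = (5825 - 25461)*(-16032) = -19636*(-16032) = 314804352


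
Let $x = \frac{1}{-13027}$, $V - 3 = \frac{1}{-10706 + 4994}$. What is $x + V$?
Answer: $\frac{31887419}{10630032} \approx 2.9997$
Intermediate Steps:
$V = \frac{17135}{5712}$ ($V = 3 + \frac{1}{-10706 + 4994} = 3 + \frac{1}{-5712} = 3 - \frac{1}{5712} = \frac{17135}{5712} \approx 2.9998$)
$x = - \frac{1}{13027} \approx -7.6764 \cdot 10^{-5}$
$x + V = - \frac{1}{13027} + \frac{17135}{5712} = \frac{31887419}{10630032}$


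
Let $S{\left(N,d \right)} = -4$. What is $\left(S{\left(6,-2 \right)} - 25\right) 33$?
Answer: $-957$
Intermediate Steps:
$\left(S{\left(6,-2 \right)} - 25\right) 33 = \left(-4 - 25\right) 33 = \left(-29\right) 33 = -957$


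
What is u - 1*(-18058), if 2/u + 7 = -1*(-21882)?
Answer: 395018752/21875 ≈ 18058.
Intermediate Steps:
u = 2/21875 (u = 2/(-7 - 1*(-21882)) = 2/(-7 + 21882) = 2/21875 ≈ 9.1429e-5)
u - 1*(-18058) = 2/21875 - 1*(-18058) = 2/21875 + 18058 = 395018752/21875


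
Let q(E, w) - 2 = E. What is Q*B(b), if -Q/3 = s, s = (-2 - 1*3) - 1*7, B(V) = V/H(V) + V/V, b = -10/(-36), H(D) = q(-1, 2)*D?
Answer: 72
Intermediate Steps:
q(E, w) = 2 + E
H(D) = D (H(D) = (2 - 1)*D = 1*D = D)
b = 5/18 (b = -10*(-1/36) = 5/18 ≈ 0.27778)
B(V) = 2 (B(V) = V/V + V/V = 1 + 1 = 2)
s = -12 (s = (-2 - 3) - 7 = -5 - 7 = -12)
Q = 36 (Q = -3*(-12) = 36)
Q*B(b) = 36*2 = 72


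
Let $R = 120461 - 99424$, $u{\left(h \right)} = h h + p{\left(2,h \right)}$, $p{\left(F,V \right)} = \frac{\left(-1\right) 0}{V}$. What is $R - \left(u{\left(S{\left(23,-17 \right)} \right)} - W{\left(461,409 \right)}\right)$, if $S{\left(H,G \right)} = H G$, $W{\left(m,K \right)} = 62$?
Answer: $-131782$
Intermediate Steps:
$p{\left(F,V \right)} = 0$ ($p{\left(F,V \right)} = \frac{0}{V} = 0$)
$S{\left(H,G \right)} = G H$
$u{\left(h \right)} = h^{2}$ ($u{\left(h \right)} = h h + 0 = h^{2} + 0 = h^{2}$)
$R = 21037$
$R - \left(u{\left(S{\left(23,-17 \right)} \right)} - W{\left(461,409 \right)}\right) = 21037 - \left(\left(\left(-17\right) 23\right)^{2} - 62\right) = 21037 - \left(\left(-391\right)^{2} - 62\right) = 21037 - \left(152881 - 62\right) = 21037 - 152819 = -131782$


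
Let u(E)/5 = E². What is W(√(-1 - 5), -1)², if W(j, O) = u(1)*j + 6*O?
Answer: (6 - 5*I*√6)² ≈ -114.0 - 146.97*I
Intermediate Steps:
u(E) = 5*E²
W(j, O) = 5*j + 6*O (W(j, O) = (5*1²)*j + 6*O = (5*1)*j + 6*O = 5*j + 6*O)
W(√(-1 - 5), -1)² = (5*√(-1 - 5) + 6*(-1))² = (5*√(-6) - 6)² = (5*(I*√6) - 6)² = (5*I*√6 - 6)² = (-6 + 5*I*√6)²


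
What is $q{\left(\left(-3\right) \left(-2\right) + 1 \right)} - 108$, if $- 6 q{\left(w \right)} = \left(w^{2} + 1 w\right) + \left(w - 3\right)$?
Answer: $-118$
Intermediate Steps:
$q{\left(w \right)} = \frac{1}{2} - \frac{w}{3} - \frac{w^{2}}{6}$ ($q{\left(w \right)} = - \frac{\left(w^{2} + 1 w\right) + \left(w - 3\right)}{6} = - \frac{\left(w^{2} + w\right) + \left(w - 3\right)}{6} = - \frac{\left(w + w^{2}\right) + \left(-3 + w\right)}{6} = - \frac{-3 + w^{2} + 2 w}{6} = \frac{1}{2} - \frac{w}{3} - \frac{w^{2}}{6}$)
$q{\left(\left(-3\right) \left(-2\right) + 1 \right)} - 108 = \left(\frac{1}{2} - \frac{\left(-3\right) \left(-2\right) + 1}{3} - \frac{\left(\left(-3\right) \left(-2\right) + 1\right)^{2}}{6}\right) - 108 = \left(\frac{1}{2} - \frac{6 + 1}{3} - \frac{\left(6 + 1\right)^{2}}{6}\right) - 108 = \left(\frac{1}{2} - \frac{7}{3} - \frac{7^{2}}{6}\right) - 108 = \left(\frac{1}{2} - \frac{7}{3} - \frac{49}{6}\right) - 108 = -10 - 108 = -118$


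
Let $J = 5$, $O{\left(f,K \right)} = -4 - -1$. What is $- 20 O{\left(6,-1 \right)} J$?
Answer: $300$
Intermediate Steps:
$O{\left(f,K \right)} = -3$ ($O{\left(f,K \right)} = -4 + 1 = -3$)
$- 20 O{\left(6,-1 \right)} J = \left(-20\right) \left(-3\right) 5 = 60 \cdot 5 = 300$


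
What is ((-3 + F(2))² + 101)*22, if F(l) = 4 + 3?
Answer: 2574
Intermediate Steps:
F(l) = 7
((-3 + F(2))² + 101)*22 = ((-3 + 7)² + 101)*22 = (4² + 101)*22 = (16 + 101)*22 = 117*22 = 2574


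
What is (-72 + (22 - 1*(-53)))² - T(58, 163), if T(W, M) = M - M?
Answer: 9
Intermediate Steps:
T(W, M) = 0
(-72 + (22 - 1*(-53)))² - T(58, 163) = (-72 + (22 - 1*(-53)))² - 1*0 = (-72 + (22 + 53))² + 0 = (-72 + 75)² + 0 = 3² + 0 = 9 + 0 = 9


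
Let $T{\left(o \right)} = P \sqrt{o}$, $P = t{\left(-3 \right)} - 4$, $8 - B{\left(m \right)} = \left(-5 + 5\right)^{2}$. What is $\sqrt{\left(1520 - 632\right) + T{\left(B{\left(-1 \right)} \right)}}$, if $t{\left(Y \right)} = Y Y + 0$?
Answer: $\sqrt{888 + 10 \sqrt{2}} \approx 30.036$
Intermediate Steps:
$B{\left(m \right)} = 8$ ($B{\left(m \right)} = 8 - \left(-5 + 5\right)^{2} = 8 - 0^{2} = 8 - 0 = 8 + 0 = 8$)
$t{\left(Y \right)} = Y^{2}$ ($t{\left(Y \right)} = Y^{2} + 0 = Y^{2}$)
$P = 5$ ($P = \left(-3\right)^{2} - 4 = 9 - 4 = 5$)
$T{\left(o \right)} = 5 \sqrt{o}$
$\sqrt{\left(1520 - 632\right) + T{\left(B{\left(-1 \right)} \right)}} = \sqrt{\left(1520 - 632\right) + 5 \sqrt{8}} = \sqrt{\left(1520 - 632\right) + 5 \cdot 2 \sqrt{2}} = \sqrt{888 + 10 \sqrt{2}}$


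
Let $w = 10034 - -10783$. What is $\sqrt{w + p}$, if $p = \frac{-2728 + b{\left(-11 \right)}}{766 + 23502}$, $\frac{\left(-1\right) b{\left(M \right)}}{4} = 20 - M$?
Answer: $\frac{\sqrt{766237989742}}{6067} \approx 144.28$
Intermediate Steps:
$b{\left(M \right)} = -80 + 4 M$ ($b{\left(M \right)} = - 4 \left(20 - M\right) = -80 + 4 M$)
$p = - \frac{713}{6067}$ ($p = \frac{-2728 + \left(-80 + 4 \left(-11\right)\right)}{766 + 23502} = \frac{-2728 - 124}{24268} = \left(-2728 - 124\right) \frac{1}{24268} = \left(-2852\right) \frac{1}{24268} = - \frac{713}{6067} \approx -0.11752$)
$w = 20817$ ($w = 10034 + 10783 = 20817$)
$\sqrt{w + p} = \sqrt{20817 - \frac{713}{6067}} = \sqrt{\frac{126296026}{6067}} = \frac{\sqrt{766237989742}}{6067}$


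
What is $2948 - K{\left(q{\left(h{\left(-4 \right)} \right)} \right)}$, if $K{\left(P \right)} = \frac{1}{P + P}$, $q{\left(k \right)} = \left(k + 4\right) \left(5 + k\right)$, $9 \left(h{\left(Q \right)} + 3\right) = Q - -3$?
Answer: $\frac{801775}{272} \approx 2947.7$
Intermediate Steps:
$h{\left(Q \right)} = - \frac{8}{3} + \frac{Q}{9}$ ($h{\left(Q \right)} = -3 + \frac{Q - -3}{9} = -3 + \frac{Q + 3}{9} = -3 + \frac{3 + Q}{9} = -3 + \left(\frac{1}{3} + \frac{Q}{9}\right) = - \frac{8}{3} + \frac{Q}{9}$)
$q{\left(k \right)} = \left(4 + k\right) \left(5 + k\right)$
$K{\left(P \right)} = \frac{1}{2 P}$
$2948 - K{\left(q{\left(h{\left(-4 \right)} \right)} \right)} = 2948 - \frac{1}{2 \left(20 + \left(- \frac{8}{3} + \frac{1}{9} \left(-4\right)\right)^{2} + 9 \left(- \frac{8}{3} + \frac{1}{9} \left(-4\right)\right)\right)} = 2948 - \frac{1}{2 \left(20 + \left(- \frac{8}{3} - \frac{4}{9}\right)^{2} + 9 \left(- \frac{8}{3} - \frac{4}{9}\right)\right)} = 2948 - \frac{1}{2 \left(20 + \left(- \frac{28}{9}\right)^{2} + 9 \left(- \frac{28}{9}\right)\right)} = 2948 - \frac{1}{2 \left(20 + \frac{784}{81} - 28\right)} = 2948 - \frac{1}{2 \cdot \frac{136}{81}} = 2948 - \frac{1}{2} \cdot \frac{81}{136} = 2948 - \frac{81}{272} = \frac{801775}{272}$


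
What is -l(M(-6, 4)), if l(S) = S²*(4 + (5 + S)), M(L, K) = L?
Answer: -108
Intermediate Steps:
l(S) = S²*(9 + S)
-l(M(-6, 4)) = -(-6)²*(9 - 6) = -36*3 = -1*108 = -108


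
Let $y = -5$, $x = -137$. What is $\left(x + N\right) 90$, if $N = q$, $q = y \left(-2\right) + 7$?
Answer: $-10800$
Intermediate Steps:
$q = 17$ ($q = \left(-5\right) \left(-2\right) + 7 = 10 + 7 = 17$)
$N = 17$
$\left(x + N\right) 90 = \left(-137 + 17\right) 90 = \left(-120\right) 90 = -10800$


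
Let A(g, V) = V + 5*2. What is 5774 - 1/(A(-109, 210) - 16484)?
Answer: 93908337/16264 ≈ 5774.0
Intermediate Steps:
A(g, V) = 10 + V (A(g, V) = V + 10 = 10 + V)
5774 - 1/(A(-109, 210) - 16484) = 5774 - 1/((10 + 210) - 16484) = 5774 - 1/(220 - 16484) = 5774 - 1/(-16264) = 5774 - 1*(-1/16264) = 5774 + 1/16264 = 93908337/16264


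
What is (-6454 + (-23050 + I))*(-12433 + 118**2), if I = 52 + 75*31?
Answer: -40446357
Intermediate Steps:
I = 2377 (I = 52 + 2325 = 2377)
(-6454 + (-23050 + I))*(-12433 + 118**2) = (-6454 + (-23050 + 2377))*(-12433 + 118**2) = (-6454 - 20673)*(-12433 + 13924) = -27127*1491 = -40446357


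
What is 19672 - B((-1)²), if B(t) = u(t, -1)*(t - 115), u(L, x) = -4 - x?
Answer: 19330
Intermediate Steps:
B(t) = 345 - 3*t (B(t) = (-4 - 1*(-1))*(t - 115) = (-4 + 1)*(-115 + t) = -3*(-115 + t) = 345 - 3*t)
19672 - B((-1)²) = 19672 - (345 - 3*(-1)²) = 19672 - (345 - 3*1) = 19672 - (345 - 3) = 19672 - 1*342 = 19672 - 342 = 19330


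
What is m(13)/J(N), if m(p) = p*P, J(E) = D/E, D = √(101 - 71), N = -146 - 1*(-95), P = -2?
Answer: 221*√30/5 ≈ 242.09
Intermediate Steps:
N = -51 (N = -146 + 95 = -51)
D = √30 ≈ 5.4772
J(E) = √30/E
m(p) = -2*p (m(p) = p*(-2) = -2*p)
m(13)/J(N) = (-2*13)/((√30/(-51))) = -26*(-17*√30/10) = -(-221)*√30/5 = 221*√30/5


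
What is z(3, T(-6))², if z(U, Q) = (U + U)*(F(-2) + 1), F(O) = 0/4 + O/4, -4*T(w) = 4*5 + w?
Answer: 9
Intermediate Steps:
T(w) = -5 - w/4 (T(w) = -(4*5 + w)/4 = -(20 + w)/4 = -5 - w/4)
F(O) = O/4 (F(O) = 0*(¼) + O*(¼) = 0 + O/4 = O/4)
z(U, Q) = U (z(U, Q) = (U + U)*((¼)*(-2) + 1) = (2*U)*(-½ + 1) = (2*U)*(½) = U)
z(3, T(-6))² = 3² = 9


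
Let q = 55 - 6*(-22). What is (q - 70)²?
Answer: 13689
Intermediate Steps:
q = 187 (q = 55 - 1*(-132) = 55 + 132 = 187)
(q - 70)² = (187 - 70)² = 117² = 13689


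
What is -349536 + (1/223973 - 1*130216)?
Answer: -107451494695/223973 ≈ -4.7975e+5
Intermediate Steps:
-349536 + (1/223973 - 1*130216) = -349536 + (1/223973 - 130216) = -349536 - 29164868167/223973 = -107451494695/223973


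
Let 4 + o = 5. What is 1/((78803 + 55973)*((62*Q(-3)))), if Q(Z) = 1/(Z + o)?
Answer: -1/4178056 ≈ -2.3935e-7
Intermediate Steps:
o = 1 (o = -4 + 5 = 1)
Q(Z) = 1/(1 + Z) (Q(Z) = 1/(Z + 1) = 1/(1 + Z))
1/((78803 + 55973)*((62*Q(-3)))) = 1/((78803 + 55973)*((62/(1 - 3)))) = 1/(134776*((62/(-2)))) = 1/(134776*((62*(-½)))) = (1/134776)/(-31) = (1/134776)*(-1/31) = -1/4178056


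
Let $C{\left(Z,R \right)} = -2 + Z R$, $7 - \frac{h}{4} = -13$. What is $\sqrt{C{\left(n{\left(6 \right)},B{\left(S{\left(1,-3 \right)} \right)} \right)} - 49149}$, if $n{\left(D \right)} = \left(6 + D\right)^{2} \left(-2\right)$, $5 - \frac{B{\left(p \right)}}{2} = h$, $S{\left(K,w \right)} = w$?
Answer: $i \sqrt{5951} \approx 77.143 i$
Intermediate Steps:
$h = 80$ ($h = 28 - -52 = 28 + 52 = 80$)
$B{\left(p \right)} = -150$ ($B{\left(p \right)} = 10 - 160 = -150$)
$n{\left(D \right)} = - 2 \left(6 + D\right)^{2}$
$C{\left(Z,R \right)} = -2 + R Z$
$\sqrt{C{\left(n{\left(6 \right)},B{\left(S{\left(1,-3 \right)} \right)} \right)} - 49149} = \sqrt{\left(-2 - 150 \left(- 2 \left(6 + 6\right)^{2}\right)\right) - 49149} = \sqrt{\left(-2 - 150 \left(- 2 \cdot 12^{2}\right)\right) - 49149} = \sqrt{\left(-2 - 150 \left(\left(-2\right) 144\right)\right) - 49149} = \sqrt{\left(-2 - -43200\right) - 49149} = \sqrt{\left(-2 + 43200\right) - 49149} = \sqrt{43198 - 49149} = \sqrt{-5951} = i \sqrt{5951}$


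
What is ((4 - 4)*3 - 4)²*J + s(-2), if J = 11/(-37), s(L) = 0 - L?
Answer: -102/37 ≈ -2.7568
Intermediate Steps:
s(L) = -L
J = -11/37 (J = 11*(-1/37) = -11/37 ≈ -0.29730)
((4 - 4)*3 - 4)²*J + s(-2) = ((4 - 4)*3 - 4)²*(-11/37) - 1*(-2) = (0*3 - 4)²*(-11/37) + 2 = (0 - 4)²*(-11/37) + 2 = (-4)²*(-11/37) + 2 = 16*(-11/37) + 2 = -176/37 + 2 = -102/37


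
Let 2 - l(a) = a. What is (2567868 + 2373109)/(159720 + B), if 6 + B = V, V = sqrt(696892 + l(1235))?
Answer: 789143200578/25507866137 - 4940977*sqrt(695659)/25507866137 ≈ 30.776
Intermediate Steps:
l(a) = 2 - a
V = sqrt(695659) (V = sqrt(696892 + (2 - 1*1235)) = sqrt(696892 + (2 - 1235)) = sqrt(696892 - 1233) = sqrt(695659) ≈ 834.06)
B = -6 + sqrt(695659) ≈ 828.06
(2567868 + 2373109)/(159720 + B) = (2567868 + 2373109)/(159720 + (-6 + sqrt(695659))) = 4940977/(159714 + sqrt(695659))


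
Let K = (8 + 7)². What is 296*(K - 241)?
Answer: -4736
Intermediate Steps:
K = 225 (K = 15² = 225)
296*(K - 241) = 296*(225 - 241) = 296*(-16) = -4736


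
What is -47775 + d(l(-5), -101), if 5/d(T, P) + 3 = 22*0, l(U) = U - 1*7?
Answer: -143330/3 ≈ -47777.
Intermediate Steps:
l(U) = -7 + U (l(U) = U - 7 = -7 + U)
d(T, P) = -5/3 (d(T, P) = 5/(-3 + 22*0) = 5/(-3 + 0) = 5/(-3) = 5*(-1/3) = -5/3)
-47775 + d(l(-5), -101) = -47775 - 5/3 = -143330/3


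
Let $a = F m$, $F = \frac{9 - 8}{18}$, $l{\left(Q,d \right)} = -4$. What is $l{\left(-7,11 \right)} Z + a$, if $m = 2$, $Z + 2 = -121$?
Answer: $\frac{4429}{9} \approx 492.11$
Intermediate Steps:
$Z = -123$ ($Z = -2 - 121 = -123$)
$F = \frac{1}{18}$ ($F = \left(9 - 8\right) \frac{1}{18} = 1 \cdot \frac{1}{18} = \frac{1}{18} \approx 0.055556$)
$a = \frac{1}{9}$ ($a = \frac{1}{18} \cdot 2 = \frac{1}{9} \approx 0.11111$)
$l{\left(-7,11 \right)} Z + a = \left(-4\right) \left(-123\right) + \frac{1}{9} = 492 + \frac{1}{9} = \frac{4429}{9}$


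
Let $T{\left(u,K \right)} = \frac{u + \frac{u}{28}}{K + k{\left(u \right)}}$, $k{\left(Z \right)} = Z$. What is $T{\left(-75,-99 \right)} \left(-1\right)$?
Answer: $- \frac{25}{56} \approx -0.44643$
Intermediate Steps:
$T{\left(u,K \right)} = \frac{29 u}{28 \left(K + u\right)}$ ($T{\left(u,K \right)} = \frac{u + \frac{u}{28}}{K + u} = \frac{\frac{29}{28} u}{K + u} = \frac{29 u}{28 \left(K + u\right)}$)
$T{\left(-75,-99 \right)} \left(-1\right) = \frac{29}{28} \left(-75\right) \frac{1}{-99 - 75} \left(-1\right) = \frac{29}{28} \left(-75\right) \frac{1}{-174} \left(-1\right) = \frac{29}{28} \left(-75\right) \left(- \frac{1}{174}\right) \left(-1\right) = \frac{25}{56} \left(-1\right) = - \frac{25}{56}$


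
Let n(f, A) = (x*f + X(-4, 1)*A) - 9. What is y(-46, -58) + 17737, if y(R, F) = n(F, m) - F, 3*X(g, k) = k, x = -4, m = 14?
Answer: 54068/3 ≈ 18023.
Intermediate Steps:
X(g, k) = k/3
n(f, A) = -9 - 4*f + A/3 (n(f, A) = (-4*f + ((⅓)*1)*A) - 9 = (-4*f + A/3) - 9 = -9 - 4*f + A/3)
y(R, F) = -13/3 - 5*F (y(R, F) = (-9 - 4*F + (⅓)*14) - F = (-9 - 4*F + 14/3) - F = (-13/3 - 4*F) - F = -13/3 - 5*F)
y(-46, -58) + 17737 = (-13/3 - 5*(-58)) + 17737 = (-13/3 + 290) + 17737 = 857/3 + 17737 = 54068/3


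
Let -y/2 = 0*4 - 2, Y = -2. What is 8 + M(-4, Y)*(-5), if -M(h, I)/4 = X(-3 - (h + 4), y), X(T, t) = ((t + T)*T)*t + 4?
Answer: -152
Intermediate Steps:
y = 4 (y = -2*(0*4 - 2) = -2*(0 - 2) = -2*(-2) = 4)
X(T, t) = 4 + T*t*(T + t) (X(T, t) = ((T + t)*T)*t + 4 = (T*(T + t))*t + 4 = T*t*(T + t) + 4 = 4 + T*t*(T + t))
M(h, I) = 432 - 16*(-7 - h)² + 64*h (M(h, I) = -4*(4 + (-3 - (h + 4))*4² + 4*(-3 - (h + 4))²) = -4*(4 + (-3 - (4 + h))*16 + 4*(-3 - (4 + h))²) = -4*(4 + (-3 + (-4 - h))*16 + 4*(-3 + (-4 - h))²) = -4*(4 + (-7 - h)*16 + 4*(-7 - h)²) = -4*(4 + (-112 - 16*h) + 4*(-7 - h)²) = -4*(-108 - 16*h + 4*(-7 - h)²) = 432 - 16*(-7 - h)² + 64*h)
8 + M(-4, Y)*(-5) = 8 + (432 - 16*(7 - 4)² + 64*(-4))*(-5) = 8 + (432 - 16*3² - 256)*(-5) = 8 + (432 - 16*9 - 256)*(-5) = 8 + (432 - 144 - 256)*(-5) = 8 + 32*(-5) = 8 - 160 = -152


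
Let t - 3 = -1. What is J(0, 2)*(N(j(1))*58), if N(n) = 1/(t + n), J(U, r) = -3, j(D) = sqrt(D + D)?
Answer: -174 + 87*sqrt(2) ≈ -50.963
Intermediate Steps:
j(D) = sqrt(2)*sqrt(D) (j(D) = sqrt(2*D) = sqrt(2)*sqrt(D))
t = 2 (t = 3 - 1 = 2)
N(n) = 1/(2 + n)
J(0, 2)*(N(j(1))*58) = -3*58/(2 + sqrt(2)*sqrt(1)) = -3*58/(2 + sqrt(2)*1) = -3*58/(2 + sqrt(2)) = -174/(2 + sqrt(2))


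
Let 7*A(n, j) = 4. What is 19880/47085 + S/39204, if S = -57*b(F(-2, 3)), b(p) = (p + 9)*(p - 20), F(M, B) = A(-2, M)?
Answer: 348025534/502500537 ≈ 0.69259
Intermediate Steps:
A(n, j) = 4/7 (A(n, j) = (⅐)*4 = 4/7)
F(M, B) = 4/7
b(p) = (-20 + p)*(9 + p) (b(p) = (9 + p)*(-20 + p) = (-20 + p)*(9 + p))
S = 519384/49 (S = -57*(-180 + (4/7)² - 11*4/7) = -57*(-180 + 16/49 - 44/7) = -57*(-9112/49) = 519384/49 ≈ 10600.)
19880/47085 + S/39204 = 19880/47085 + (519384/49)/39204 = 19880*(1/47085) + (519384/49)*(1/39204) = 3976/9417 + 43282/160083 = 348025534/502500537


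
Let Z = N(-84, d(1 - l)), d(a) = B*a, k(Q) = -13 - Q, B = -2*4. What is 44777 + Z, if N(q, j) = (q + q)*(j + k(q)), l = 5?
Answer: 27473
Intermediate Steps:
B = -8
d(a) = -8*a
N(q, j) = 2*q*(-13 + j - q) (N(q, j) = (q + q)*(j + (-13 - q)) = (2*q)*(-13 + j - q) = 2*q*(-13 + j - q))
Z = -17304 (Z = 2*(-84)*(-13 - 8*(1 - 1*5) - 1*(-84)) = 2*(-84)*(-13 - 8*(1 - 5) + 84) = 2*(-84)*(-13 - 8*(-4) + 84) = 2*(-84)*(-13 + 32 + 84) = 2*(-84)*103 = -17304)
44777 + Z = 44777 - 17304 = 27473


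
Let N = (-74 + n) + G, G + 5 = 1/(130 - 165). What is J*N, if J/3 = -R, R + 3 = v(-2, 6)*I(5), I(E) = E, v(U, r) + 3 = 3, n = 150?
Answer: 22356/35 ≈ 638.74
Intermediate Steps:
G = -176/35 (G = -5 + 1/(130 - 165) = -5 + 1/(-35) = -5 - 1/35 = -176/35 ≈ -5.0286)
v(U, r) = 0 (v(U, r) = -3 + 3 = 0)
R = -3 (R = -3 + 0*5 = -3 + 0 = -3)
N = 2484/35 (N = (-74 + 150) - 176/35 = 76 - 176/35 = 2484/35 ≈ 70.971)
J = 9 (J = 3*(-1*(-3)) = 3*3 = 9)
J*N = 9*(2484/35) = 22356/35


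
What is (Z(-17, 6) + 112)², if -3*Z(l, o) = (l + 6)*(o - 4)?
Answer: 128164/9 ≈ 14240.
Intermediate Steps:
Z(l, o) = -(-4 + o)*(6 + l)/3 (Z(l, o) = -(l + 6)*(o - 4)/3 = -(6 + l)*(-4 + o)/3 = -(-4 + o)*(6 + l)/3)
(Z(-17, 6) + 112)² = ((8 - 2*6 + (4/3)*(-17) - ⅓*(-17)*6) + 112)² = ((8 - 12 - 68/3 + 34) + 112)² = (22/3 + 112)² = (358/3)² = 128164/9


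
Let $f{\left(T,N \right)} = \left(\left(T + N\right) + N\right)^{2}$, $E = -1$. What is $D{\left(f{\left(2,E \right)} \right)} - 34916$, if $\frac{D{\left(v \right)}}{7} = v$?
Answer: $-34916$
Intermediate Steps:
$f{\left(T,N \right)} = \left(T + 2 N\right)^{2}$ ($f{\left(T,N \right)} = \left(\left(N + T\right) + N\right)^{2} = \left(T + 2 N\right)^{2}$)
$D{\left(v \right)} = 7 v$
$D{\left(f{\left(2,E \right)} \right)} - 34916 = 7 \left(2 + 2 \left(-1\right)\right)^{2} - 34916 = 7 \left(2 - 2\right)^{2} - 34916 = 7 \cdot 0^{2} - 34916 = 7 \cdot 0 - 34916 = 0 - 34916 = -34916$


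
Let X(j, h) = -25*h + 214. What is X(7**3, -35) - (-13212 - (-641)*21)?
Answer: 840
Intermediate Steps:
X(j, h) = 214 - 25*h
X(7**3, -35) - (-13212 - (-641)*21) = (214 - 25*(-35)) - (-13212 - (-641)*21) = (214 + 875) - (-13212 - 1*(-13461)) = 1089 - (-13212 + 13461) = 1089 - 1*249 = 1089 - 249 = 840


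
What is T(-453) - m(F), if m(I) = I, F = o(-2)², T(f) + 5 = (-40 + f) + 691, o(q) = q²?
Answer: 177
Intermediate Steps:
T(f) = 646 + f (T(f) = -5 + ((-40 + f) + 691) = -5 + (651 + f) = 646 + f)
F = 16 (F = ((-2)²)² = 4² = 16)
T(-453) - m(F) = (646 - 453) - 1*16 = 193 - 16 = 177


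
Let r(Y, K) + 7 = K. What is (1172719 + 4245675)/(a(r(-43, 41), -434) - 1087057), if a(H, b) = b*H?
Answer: -5418394/1101813 ≈ -4.9177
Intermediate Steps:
r(Y, K) = -7 + K
a(H, b) = H*b
(1172719 + 4245675)/(a(r(-43, 41), -434) - 1087057) = (1172719 + 4245675)/((-7 + 41)*(-434) - 1087057) = 5418394/(34*(-434) - 1087057) = 5418394/(-14756 - 1087057) = 5418394/(-1101813) = 5418394*(-1/1101813) = -5418394/1101813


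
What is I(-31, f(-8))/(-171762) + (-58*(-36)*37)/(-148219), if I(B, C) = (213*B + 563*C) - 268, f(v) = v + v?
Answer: -125472133/292625194 ≈ -0.42878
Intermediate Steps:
f(v) = 2*v
I(B, C) = -268 + 213*B + 563*C
I(-31, f(-8))/(-171762) + (-58*(-36)*37)/(-148219) = (-268 + 213*(-31) + 563*(2*(-8)))/(-171762) + (-58*(-36)*37)/(-148219) = (-268 - 6603 + 563*(-16))*(-1/171762) + (2088*37)*(-1/148219) = (-268 - 6603 - 9008)*(-1/171762) + 77256*(-1/148219) = -15879*(-1/171762) - 2664/5111 = 5293/57254 - 2664/5111 = -125472133/292625194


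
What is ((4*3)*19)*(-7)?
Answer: -1596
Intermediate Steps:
((4*3)*19)*(-7) = (12*19)*(-7) = 228*(-7) = -1596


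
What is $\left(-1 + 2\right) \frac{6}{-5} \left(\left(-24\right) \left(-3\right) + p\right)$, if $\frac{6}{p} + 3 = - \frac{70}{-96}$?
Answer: $- \frac{9072}{109} \approx -83.229$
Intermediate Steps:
$p = - \frac{288}{109}$ ($p = \frac{6}{-3 - \frac{70}{-96}} = \frac{6}{-3 - - \frac{35}{48}} = \frac{6}{-3 + \frac{35}{48}} = \frac{6}{- \frac{109}{48}} = 6 \left(- \frac{48}{109}\right) = - \frac{288}{109} \approx -2.6422$)
$\left(-1 + 2\right) \frac{6}{-5} \left(\left(-24\right) \left(-3\right) + p\right) = \left(-1 + 2\right) \frac{6}{-5} \left(\left(-24\right) \left(-3\right) - \frac{288}{109}\right) = 1 \cdot 6 \left(- \frac{1}{5}\right) \left(72 - \frac{288}{109}\right) = 1 \left(- \frac{6}{5}\right) \frac{7560}{109} = \left(- \frac{6}{5}\right) \frac{7560}{109} = - \frac{9072}{109}$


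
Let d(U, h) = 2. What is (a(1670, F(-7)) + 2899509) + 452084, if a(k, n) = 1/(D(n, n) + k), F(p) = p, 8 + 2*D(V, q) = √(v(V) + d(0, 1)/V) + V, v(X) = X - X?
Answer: 259377694274111/77389377 - 2*I*√14/77389377 ≈ 3.3516e+6 - 9.6697e-8*I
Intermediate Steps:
v(X) = 0
D(V, q) = -4 + V/2 + √2*√(1/V)/2 (D(V, q) = -4 + (√(0 + 2/V) + V)/2 = -4 + (√(2/V) + V)/2 = -4 + (√2*√(1/V) + V)/2 = -4 + (V + √2*√(1/V))/2 = -4 + (V/2 + √2*√(1/V)/2) = -4 + V/2 + √2*√(1/V)/2)
a(k, n) = 1/(-4 + k + n/2 + √2*√(1/n)/2) (a(k, n) = 1/((-4 + n/2 + √2*√(1/n)/2) + k) = 1/(-4 + k + n/2 + √2*√(1/n)/2))
(a(1670, F(-7)) + 2899509) + 452084 = (2/(-8 - 7 + 2*1670 + √2*√(1/(-7))) + 2899509) + 452084 = (2/(-8 - 7 + 3340 + √2*√(-⅐)) + 2899509) + 452084 = (2/(-8 - 7 + 3340 + √2*(I*√7/7)) + 2899509) + 452084 = (2/(-8 - 7 + 3340 + I*√14/7) + 2899509) + 452084 = (2/(3325 + I*√14/7) + 2899509) + 452084 = (2899509 + 2/(3325 + I*√14/7)) + 452084 = 3351593 + 2/(3325 + I*√14/7)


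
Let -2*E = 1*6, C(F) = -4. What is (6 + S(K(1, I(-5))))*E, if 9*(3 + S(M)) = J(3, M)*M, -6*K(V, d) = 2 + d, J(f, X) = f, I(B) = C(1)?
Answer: -28/3 ≈ -9.3333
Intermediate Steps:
I(B) = -4
K(V, d) = -⅓ - d/6 (K(V, d) = -(2 + d)/6 = -⅓ - d/6)
E = -3 (E = -6/2 = -½*6 = -3)
S(M) = -3 + M/3 (S(M) = -3 + (3*M)/9 = -3 + M/3)
(6 + S(K(1, I(-5))))*E = (6 + (-3 + (-⅓ - ⅙*(-4))/3))*(-3) = (6 + (-3 + (-⅓ + ⅔)/3))*(-3) = (6 + (-3 + (⅓)*(⅓)))*(-3) = (6 + (-3 + ⅑))*(-3) = (6 - 26/9)*(-3) = (28/9)*(-3) = -28/3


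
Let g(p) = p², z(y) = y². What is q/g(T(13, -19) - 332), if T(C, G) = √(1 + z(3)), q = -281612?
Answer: -7760804302/3036781449 - 46747592*√10/3036781449 ≈ -2.6043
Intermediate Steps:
T(C, G) = √10 (T(C, G) = √(1 + 3²) = √(1 + 9) = √10)
q/g(T(13, -19) - 332) = -281612/(√10 - 332)² = -281612/(-332 + √10)²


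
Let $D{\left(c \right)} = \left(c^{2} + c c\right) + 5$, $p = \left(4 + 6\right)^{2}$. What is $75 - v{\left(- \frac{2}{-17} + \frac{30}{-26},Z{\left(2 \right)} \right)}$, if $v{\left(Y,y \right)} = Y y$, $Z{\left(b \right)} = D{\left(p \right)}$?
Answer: $\frac{4597720}{221} \approx 20804.0$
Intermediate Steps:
$p = 100$ ($p = 10^{2} = 100$)
$D{\left(c \right)} = 5 + 2 c^{2}$ ($D{\left(c \right)} = \left(c^{2} + c^{2}\right) + 5 = 2 c^{2} + 5 = 5 + 2 c^{2}$)
$Z{\left(b \right)} = 20005$ ($Z{\left(b \right)} = 5 + 2 \cdot 100^{2} = 5 + 2 \cdot 10000 = 5 + 20000 = 20005$)
$75 - v{\left(- \frac{2}{-17} + \frac{30}{-26},Z{\left(2 \right)} \right)} = 75 - \left(- \frac{2}{-17} + \frac{30}{-26}\right) 20005 = 75 - \left(\left(-2\right) \left(- \frac{1}{17}\right) + 30 \left(- \frac{1}{26}\right)\right) 20005 = 75 - \left(\frac{2}{17} - \frac{15}{13}\right) 20005 = 75 - \left(- \frac{229}{221}\right) 20005 = 75 - - \frac{4581145}{221} = 75 + \frac{4581145}{221} = \frac{4597720}{221}$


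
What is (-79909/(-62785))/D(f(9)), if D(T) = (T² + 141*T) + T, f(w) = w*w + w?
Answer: 79909/1310950800 ≈ 6.0955e-5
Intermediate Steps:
f(w) = w + w² (f(w) = w² + w = w + w²)
D(T) = T² + 142*T
(-79909/(-62785))/D(f(9)) = (-79909/(-62785))/(((9*(1 + 9))*(142 + 9*(1 + 9)))) = (-79909*(-1/62785))/(((9*10)*(142 + 9*10))) = 79909/(62785*((90*(142 + 90)))) = 79909/(62785*((90*232))) = (79909/62785)/20880 = (79909/62785)*(1/20880) = 79909/1310950800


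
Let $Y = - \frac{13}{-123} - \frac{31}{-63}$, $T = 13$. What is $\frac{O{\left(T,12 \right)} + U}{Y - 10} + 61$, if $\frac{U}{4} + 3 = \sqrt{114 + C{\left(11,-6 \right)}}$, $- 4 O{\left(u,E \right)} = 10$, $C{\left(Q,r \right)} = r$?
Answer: $\frac{3037799}{48572} - \frac{30996 \sqrt{3}}{12143} \approx 58.121$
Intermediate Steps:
$O{\left(u,E \right)} = - \frac{5}{2}$ ($O{\left(u,E \right)} = \left(- \frac{1}{4}\right) 10 = - \frac{5}{2}$)
$Y = \frac{1544}{2583}$ ($Y = \left(-13\right) \left(- \frac{1}{123}\right) - - \frac{31}{63} = \frac{13}{123} + \frac{31}{63} = \frac{1544}{2583} \approx 0.59775$)
$U = -12 + 24 \sqrt{3}$ ($U = -12 + 4 \sqrt{114 - 6} = -12 + 4 \sqrt{108} = -12 + 4 \cdot 6 \sqrt{3} = -12 + 24 \sqrt{3} \approx 29.569$)
$\frac{O{\left(T,12 \right)} + U}{Y - 10} + 61 = \frac{- \frac{5}{2} - \left(12 - 24 \sqrt{3}\right)}{\frac{1544}{2583} - 10} + 61 = \frac{- \frac{29}{2} + 24 \sqrt{3}}{- \frac{24286}{2583}} + 61 = \left(- \frac{29}{2} + 24 \sqrt{3}\right) \left(- \frac{2583}{24286}\right) + 61 = \left(\frac{74907}{48572} - \frac{30996 \sqrt{3}}{12143}\right) + 61 = \frac{3037799}{48572} - \frac{30996 \sqrt{3}}{12143}$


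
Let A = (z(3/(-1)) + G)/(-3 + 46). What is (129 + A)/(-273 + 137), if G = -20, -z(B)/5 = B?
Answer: -163/172 ≈ -0.94767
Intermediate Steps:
z(B) = -5*B
A = -5/43 (A = (-15/(-1) - 20)/(-3 + 46) = (-15*(-1) - 20)/43 = (-5*(-3) - 20)*(1/43) = (15 - 20)*(1/43) = -5*1/43 = -5/43 ≈ -0.11628)
(129 + A)/(-273 + 137) = (129 - 5/43)/(-273 + 137) = (5542/43)/(-136) = (5542/43)*(-1/136) = -163/172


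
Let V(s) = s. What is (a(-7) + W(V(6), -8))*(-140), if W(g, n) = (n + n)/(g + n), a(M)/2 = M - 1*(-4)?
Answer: -280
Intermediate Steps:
a(M) = 8 + 2*M (a(M) = 2*(M - 1*(-4)) = 2*(M + 4) = 2*(4 + M) = 8 + 2*M)
W(g, n) = 2*n/(g + n) (W(g, n) = (2*n)/(g + n) = 2*n/(g + n))
(a(-7) + W(V(6), -8))*(-140) = ((8 + 2*(-7)) + 2*(-8)/(6 - 8))*(-140) = ((8 - 14) + 2*(-8)/(-2))*(-140) = (-6 + 2*(-8)*(-½))*(-140) = (-6 + 8)*(-140) = 2*(-140) = -280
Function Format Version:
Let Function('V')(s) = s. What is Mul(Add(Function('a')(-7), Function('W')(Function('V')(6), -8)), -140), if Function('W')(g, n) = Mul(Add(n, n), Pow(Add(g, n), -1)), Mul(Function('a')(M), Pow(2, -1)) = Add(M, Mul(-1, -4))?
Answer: -280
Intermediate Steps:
Function('a')(M) = Add(8, Mul(2, M)) (Function('a')(M) = Mul(2, Add(M, Mul(-1, -4))) = Mul(2, Add(M, 4)) = Mul(2, Add(4, M)) = Add(8, Mul(2, M)))
Function('W')(g, n) = Mul(2, n, Pow(Add(g, n), -1)) (Function('W')(g, n) = Mul(Mul(2, n), Pow(Add(g, n), -1)) = Mul(2, n, Pow(Add(g, n), -1)))
Mul(Add(Function('a')(-7), Function('W')(Function('V')(6), -8)), -140) = Mul(Add(Add(8, Mul(2, -7)), Mul(2, -8, Pow(Add(6, -8), -1))), -140) = Mul(Add(Add(8, -14), Mul(2, -8, Pow(-2, -1))), -140) = Mul(Add(-6, Mul(2, -8, Rational(-1, 2))), -140) = Mul(Add(-6, 8), -140) = Mul(2, -140) = -280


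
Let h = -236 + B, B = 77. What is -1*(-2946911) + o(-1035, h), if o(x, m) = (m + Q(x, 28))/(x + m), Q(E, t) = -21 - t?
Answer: 1759305971/597 ≈ 2.9469e+6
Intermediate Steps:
h = -159 (h = -236 + 77 = -159)
o(x, m) = (-49 + m)/(m + x) (o(x, m) = (m + (-21 - 1*28))/(x + m) = (m + (-21 - 28))/(m + x) = (m - 49)/(m + x) = (-49 + m)/(m + x))
-1*(-2946911) + o(-1035, h) = -1*(-2946911) + (-49 - 159)/(-159 - 1035) = 2946911 - 208/(-1194) = 2946911 - 1/1194*(-208) = 2946911 + 104/597 = 1759305971/597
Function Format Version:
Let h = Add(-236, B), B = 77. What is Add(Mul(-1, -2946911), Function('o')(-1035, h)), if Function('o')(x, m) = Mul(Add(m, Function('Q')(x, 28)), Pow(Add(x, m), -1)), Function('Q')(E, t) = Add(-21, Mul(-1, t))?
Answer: Rational(1759305971, 597) ≈ 2.9469e+6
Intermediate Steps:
h = -159 (h = Add(-236, 77) = -159)
Function('o')(x, m) = Mul(Pow(Add(m, x), -1), Add(-49, m)) (Function('o')(x, m) = Mul(Add(m, Add(-21, Mul(-1, 28))), Pow(Add(x, m), -1)) = Mul(Add(m, Add(-21, -28)), Pow(Add(m, x), -1)) = Mul(Add(m, -49), Pow(Add(m, x), -1)) = Mul(Add(-49, m), Pow(Add(m, x), -1)) = Mul(Pow(Add(m, x), -1), Add(-49, m)))
Add(Mul(-1, -2946911), Function('o')(-1035, h)) = Add(Mul(-1, -2946911), Mul(Pow(Add(-159, -1035), -1), Add(-49, -159))) = Add(2946911, Mul(Pow(-1194, -1), -208)) = Add(2946911, Mul(Rational(-1, 1194), -208)) = Add(2946911, Rational(104, 597)) = Rational(1759305971, 597)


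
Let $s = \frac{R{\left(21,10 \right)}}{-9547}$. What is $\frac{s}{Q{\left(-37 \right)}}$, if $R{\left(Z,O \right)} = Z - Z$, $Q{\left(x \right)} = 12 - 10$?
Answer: $0$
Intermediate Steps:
$Q{\left(x \right)} = 2$
$R{\left(Z,O \right)} = 0$
$s = 0$ ($s = \frac{0}{-9547} = 0 \left(- \frac{1}{9547}\right) = 0$)
$\frac{s}{Q{\left(-37 \right)}} = \frac{0}{2} = 0 \cdot \frac{1}{2} = 0$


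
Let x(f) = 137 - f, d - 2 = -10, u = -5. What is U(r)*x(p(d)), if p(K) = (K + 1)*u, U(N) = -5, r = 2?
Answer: -510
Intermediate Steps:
d = -8 (d = 2 - 10 = -8)
p(K) = -5 - 5*K (p(K) = (K + 1)*(-5) = (1 + K)*(-5) = -5 - 5*K)
U(r)*x(p(d)) = -5*(137 - (-5 - 5*(-8))) = -5*(137 - (-5 + 40)) = -5*(137 - 1*35) = -5*(137 - 35) = -5*102 = -510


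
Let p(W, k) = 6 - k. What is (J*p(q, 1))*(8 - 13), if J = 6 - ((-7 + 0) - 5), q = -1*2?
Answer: -450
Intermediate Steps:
q = -2
J = 18 (J = 6 - (-7 - 5) = 6 - 1*(-12) = 6 + 12 = 18)
(J*p(q, 1))*(8 - 13) = (18*(6 - 1*1))*(8 - 13) = (18*(6 - 1))*(-5) = (18*5)*(-5) = 90*(-5) = -450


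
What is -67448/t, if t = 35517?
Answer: -67448/35517 ≈ -1.8990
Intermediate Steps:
-67448/t = -67448/35517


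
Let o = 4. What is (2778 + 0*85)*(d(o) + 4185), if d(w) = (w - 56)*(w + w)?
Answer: 10470282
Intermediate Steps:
d(w) = 2*w*(-56 + w) (d(w) = (-56 + w)*(2*w) = 2*w*(-56 + w))
(2778 + 0*85)*(d(o) + 4185) = (2778 + 0*85)*(2*4*(-56 + 4) + 4185) = (2778 + 0)*(2*4*(-52) + 4185) = 2778*(-416 + 4185) = 2778*3769 = 10470282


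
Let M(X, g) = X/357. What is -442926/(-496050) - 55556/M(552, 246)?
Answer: -136641100159/3803050 ≈ -35929.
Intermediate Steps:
M(X, g) = X/357 (M(X, g) = X*(1/357) = X/357)
-442926/(-496050) - 55556/M(552, 246) = -442926/(-496050) - 55556/((1/357)*552) = -442926*(-1/496050) - 55556/184/119 = 73821/82675 - 55556*119/184 = 73821/82675 - 1652791/46 = -136641100159/3803050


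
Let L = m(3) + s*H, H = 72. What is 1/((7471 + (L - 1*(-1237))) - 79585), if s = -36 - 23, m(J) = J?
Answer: -1/75122 ≈ -1.3312e-5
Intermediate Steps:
s = -59
L = -4245 (L = 3 - 59*72 = 3 - 4248 = -4245)
1/((7471 + (L - 1*(-1237))) - 79585) = 1/((7471 + (-4245 - 1*(-1237))) - 79585) = 1/((7471 + (-4245 + 1237)) - 79585) = 1/((7471 - 3008) - 79585) = 1/(4463 - 79585) = 1/(-75122) = -1/75122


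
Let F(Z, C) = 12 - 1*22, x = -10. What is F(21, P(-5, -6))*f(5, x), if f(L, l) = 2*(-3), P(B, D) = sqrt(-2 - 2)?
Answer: 60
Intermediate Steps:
P(B, D) = 2*I (P(B, D) = sqrt(-4) = 2*I)
f(L, l) = -6
F(Z, C) = -10 (F(Z, C) = 12 - 22 = -10)
F(21, P(-5, -6))*f(5, x) = -10*(-6) = 60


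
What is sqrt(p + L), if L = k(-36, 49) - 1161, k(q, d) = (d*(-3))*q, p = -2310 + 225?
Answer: sqrt(2046) ≈ 45.233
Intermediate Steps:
p = -2085
k(q, d) = -3*d*q (k(q, d) = (-3*d)*q = -3*d*q)
L = 4131 (L = -3*49*(-36) - 1161 = 5292 - 1161 = 4131)
sqrt(p + L) = sqrt(-2085 + 4131) = sqrt(2046)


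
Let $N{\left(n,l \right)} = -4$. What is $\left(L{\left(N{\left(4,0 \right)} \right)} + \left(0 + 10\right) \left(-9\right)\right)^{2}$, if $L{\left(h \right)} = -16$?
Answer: $11236$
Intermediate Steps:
$\left(L{\left(N{\left(4,0 \right)} \right)} + \left(0 + 10\right) \left(-9\right)\right)^{2} = \left(-16 + \left(0 + 10\right) \left(-9\right)\right)^{2} = \left(-16 + 10 \left(-9\right)\right)^{2} = \left(-16 - 90\right)^{2} = \left(-106\right)^{2} = 11236$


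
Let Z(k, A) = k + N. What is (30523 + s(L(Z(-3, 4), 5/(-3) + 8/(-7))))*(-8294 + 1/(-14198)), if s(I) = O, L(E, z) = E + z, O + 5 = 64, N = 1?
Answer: -1800640834983/7099 ≈ -2.5365e+8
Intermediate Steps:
O = 59 (O = -5 + 64 = 59)
Z(k, A) = 1 + k (Z(k, A) = k + 1 = 1 + k)
s(I) = 59
(30523 + s(L(Z(-3, 4), 5/(-3) + 8/(-7))))*(-8294 + 1/(-14198)) = (30523 + 59)*(-8294 + 1/(-14198)) = 30582*(-8294 - 1/14198) = 30582*(-117758213/14198) = -1800640834983/7099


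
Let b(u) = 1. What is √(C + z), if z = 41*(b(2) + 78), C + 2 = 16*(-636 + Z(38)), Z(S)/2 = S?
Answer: I*√5723 ≈ 75.651*I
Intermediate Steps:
Z(S) = 2*S
C = -8962 (C = -2 + 16*(-636 + 2*38) = -2 + 16*(-636 + 76) = -2 + 16*(-560) = -2 - 8960 = -8962)
z = 3239 (z = 41*(1 + 78) = 41*79 = 3239)
√(C + z) = √(-8962 + 3239) = √(-5723) = I*√5723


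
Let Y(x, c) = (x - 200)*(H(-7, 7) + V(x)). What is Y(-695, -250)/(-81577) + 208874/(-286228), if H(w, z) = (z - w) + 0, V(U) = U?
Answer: -95746924579/11674810778 ≈ -8.2012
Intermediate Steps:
H(w, z) = z - w
Y(x, c) = (-200 + x)*(14 + x) (Y(x, c) = (x - 200)*((7 - 1*(-7)) + x) = (-200 + x)*((7 + 7) + x) = (-200 + x)*(14 + x))
Y(-695, -250)/(-81577) + 208874/(-286228) = (-2800 + (-695)² - 186*(-695))/(-81577) + 208874/(-286228) = (-2800 + 483025 + 129270)*(-1/81577) + 208874*(-1/286228) = 609495*(-1/81577) - 104437/143114 = -609495/81577 - 104437/143114 = -95746924579/11674810778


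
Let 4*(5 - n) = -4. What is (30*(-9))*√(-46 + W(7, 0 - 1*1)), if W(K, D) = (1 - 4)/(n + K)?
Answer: -270*I*√7813/13 ≈ -1835.8*I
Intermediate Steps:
n = 6 (n = 5 - ¼*(-4) = 5 + 1 = 6)
W(K, D) = -3/(6 + K) (W(K, D) = (1 - 4)/(6 + K) = -3/(6 + K))
(30*(-9))*√(-46 + W(7, 0 - 1*1)) = (30*(-9))*√(-46 - 3/(6 + 7)) = -270*√(-46 - 3/13) = -270*I*√7813/13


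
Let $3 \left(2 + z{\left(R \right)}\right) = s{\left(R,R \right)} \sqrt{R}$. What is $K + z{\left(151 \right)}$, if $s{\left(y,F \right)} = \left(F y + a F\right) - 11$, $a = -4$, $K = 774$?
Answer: $772 + \frac{22186 \sqrt{151}}{3} \approx 91647.0$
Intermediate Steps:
$s{\left(y,F \right)} = -11 - 4 F + F y$ ($s{\left(y,F \right)} = \left(F y - 4 F\right) - 11 = \left(- 4 F + F y\right) - 11 = -11 - 4 F + F y$)
$z{\left(R \right)} = -2 + \frac{\sqrt{R} \left(-11 + R^{2} - 4 R\right)}{3}$ ($z{\left(R \right)} = -2 + \frac{\left(-11 - 4 R + R R\right) \sqrt{R}}{3} = -2 + \frac{\left(-11 - 4 R + R^{2}\right) \sqrt{R}}{3} = -2 + \frac{\left(-11 + R^{2} - 4 R\right) \sqrt{R}}{3} = -2 + \frac{\sqrt{R} \left(-11 + R^{2} - 4 R\right)}{3}$)
$K + z{\left(151 \right)} = 774 - \left(2 - \frac{\sqrt{151} \left(-11 + 151^{2} - 604\right)}{3}\right) = 774 - \left(2 - \frac{\sqrt{151} \left(-11 + 22801 - 604\right)}{3}\right) = 774 - \left(2 - \frac{1}{3} \sqrt{151} \cdot 22186\right) = 774 - \left(2 - \frac{22186 \sqrt{151}}{3}\right) = 772 + \frac{22186 \sqrt{151}}{3}$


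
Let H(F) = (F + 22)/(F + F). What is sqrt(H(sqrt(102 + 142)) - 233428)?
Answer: sqrt(-3474334910 + 1342*sqrt(61))/122 ≈ 483.14*I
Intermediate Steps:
H(F) = (22 + F)/(2*F) (H(F) = (22 + F)/((2*F)) = (22 + F)*(1/(2*F)) = (22 + F)/(2*F))
sqrt(H(sqrt(102 + 142)) - 233428) = sqrt((22 + sqrt(102 + 142))/(2*(sqrt(102 + 142))) - 233428) = sqrt((22 + sqrt(244))/(2*(sqrt(244))) - 233428) = sqrt((22 + 2*sqrt(61))/(2*((2*sqrt(61)))) - 233428) = sqrt((sqrt(61)/122)*(22 + 2*sqrt(61))/2 - 233428) = sqrt(sqrt(61)*(22 + 2*sqrt(61))/244 - 233428) = sqrt(-233428 + sqrt(61)*(22 + 2*sqrt(61))/244)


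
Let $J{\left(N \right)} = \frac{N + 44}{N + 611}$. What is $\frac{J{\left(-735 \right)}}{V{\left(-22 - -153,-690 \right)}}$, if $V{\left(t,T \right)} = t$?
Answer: $\frac{691}{16244} \approx 0.042539$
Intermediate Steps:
$J{\left(N \right)} = \frac{44 + N}{611 + N}$
$\frac{J{\left(-735 \right)}}{V{\left(-22 - -153,-690 \right)}} = \frac{\frac{1}{611 - 735} \left(44 - 735\right)}{-22 - -153} = \frac{\frac{1}{-124} \left(-691\right)}{-22 + 153} = \frac{\left(- \frac{1}{124}\right) \left(-691\right)}{131} = \frac{691}{124} \cdot \frac{1}{131} = \frac{691}{16244}$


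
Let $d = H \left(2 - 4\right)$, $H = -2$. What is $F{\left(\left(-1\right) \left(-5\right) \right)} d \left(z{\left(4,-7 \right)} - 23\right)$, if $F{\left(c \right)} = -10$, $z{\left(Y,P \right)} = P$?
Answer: $1200$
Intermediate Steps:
$d = 4$ ($d = - 2 \left(2 - 4\right) = \left(-2\right) \left(-2\right) = 4$)
$F{\left(\left(-1\right) \left(-5\right) \right)} d \left(z{\left(4,-7 \right)} - 23\right) = \left(-10\right) 4 \left(-7 - 23\right) = - 40 \left(-7 - 23\right) = \left(-40\right) \left(-30\right) = 1200$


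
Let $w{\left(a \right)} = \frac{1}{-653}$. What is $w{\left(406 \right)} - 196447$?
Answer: $- \frac{128279892}{653} \approx -1.9645 \cdot 10^{5}$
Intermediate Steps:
$w{\left(a \right)} = - \frac{1}{653}$
$w{\left(406 \right)} - 196447 = - \frac{1}{653} - 196447 = - \frac{128279892}{653}$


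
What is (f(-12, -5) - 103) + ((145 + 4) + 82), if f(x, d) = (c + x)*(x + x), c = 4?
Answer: 320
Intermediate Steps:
f(x, d) = 2*x*(4 + x) (f(x, d) = (4 + x)*(x + x) = (4 + x)*(2*x) = 2*x*(4 + x))
(f(-12, -5) - 103) + ((145 + 4) + 82) = (2*(-12)*(4 - 12) - 103) + ((145 + 4) + 82) = (2*(-12)*(-8) - 103) + (149 + 82) = (192 - 103) + 231 = 89 + 231 = 320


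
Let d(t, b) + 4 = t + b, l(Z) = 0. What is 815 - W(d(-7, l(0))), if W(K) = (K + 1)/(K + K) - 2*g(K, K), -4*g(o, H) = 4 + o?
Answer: 17997/22 ≈ 818.04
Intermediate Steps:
g(o, H) = -1 - o/4 (g(o, H) = -(4 + o)/4 = -1 - o/4)
d(t, b) = -4 + b + t (d(t, b) = -4 + (t + b) = -4 + (b + t) = -4 + b + t)
W(K) = 2 + K/2 + (1 + K)/(2*K) (W(K) = (K + 1)/(K + K) - 2*(-1 - K/4) = (1 + K)/((2*K)) + (2 + K/2) = (1 + K)*(1/(2*K)) + (2 + K/2) = (1 + K)/(2*K) + (2 + K/2) = 2 + K/2 + (1 + K)/(2*K))
815 - W(d(-7, l(0))) = 815 - (1 + (-4 + 0 - 7)*(5 + (-4 + 0 - 7)))/(2*(-4 + 0 - 7)) = 815 - (1 - 11*(5 - 11))/(2*(-11)) = 815 - (-1)*(1 - 11*(-6))/(2*11) = 815 - (-1)*(1 + 66)/(2*11) = 815 - (-1)*67/(2*11) = 815 - 1*(-67/22) = 815 + 67/22 = 17997/22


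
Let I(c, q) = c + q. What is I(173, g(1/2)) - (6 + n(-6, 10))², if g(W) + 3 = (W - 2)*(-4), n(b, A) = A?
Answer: -80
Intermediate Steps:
g(W) = 5 - 4*W (g(W) = -3 + (W - 2)*(-4) = -3 + (-2 + W)*(-4) = -3 + (8 - 4*W) = 5 - 4*W)
I(173, g(1/2)) - (6 + n(-6, 10))² = (173 + (5 - 4/2)) - (6 + 10)² = (173 + (5 - 4*½)) - 1*16² = (173 + (5 - 2)) - 1*256 = (173 + 3) - 256 = 176 - 256 = -80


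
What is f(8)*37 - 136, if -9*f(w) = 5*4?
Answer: -1964/9 ≈ -218.22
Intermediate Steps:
f(w) = -20/9 (f(w) = -5*4/9 = -⅑*20 = -20/9)
f(8)*37 - 136 = -20/9*37 - 136 = -740/9 - 136 = -1964/9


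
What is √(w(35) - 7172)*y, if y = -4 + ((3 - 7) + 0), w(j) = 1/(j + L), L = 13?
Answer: -2*I*√1032765/3 ≈ -677.5*I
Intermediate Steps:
w(j) = 1/(13 + j) (w(j) = 1/(j + 13) = 1/(13 + j))
y = -8 (y = -4 + (-4 + 0) = -4 - 4 = -8)
√(w(35) - 7172)*y = √(1/(13 + 35) - 7172)*(-8) = √(1/48 - 7172)*(-8) = √(-344255/48)*(-8) = (I*√1032765/12)*(-8) = -2*I*√1032765/3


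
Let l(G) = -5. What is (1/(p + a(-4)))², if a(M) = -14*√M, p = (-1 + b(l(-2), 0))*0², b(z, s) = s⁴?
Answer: -1/784 ≈ -0.0012755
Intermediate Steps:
p = 0 (p = (-1 + 0⁴)*0² = (-1 + 0)*0 = -1*0 = 0)
(1/(p + a(-4)))² = (1/(0 - 28*I))² = (1/(-28*I))² = (I/28)² = -1/784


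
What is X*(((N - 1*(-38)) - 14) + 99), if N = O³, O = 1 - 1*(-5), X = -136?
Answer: -46104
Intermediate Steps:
O = 6 (O = 1 + 5 = 6)
N = 216 (N = 6³ = 216)
X*(((N - 1*(-38)) - 14) + 99) = -136*(((216 - 1*(-38)) - 14) + 99) = -136*(((216 + 38) - 14) + 99) = -136*((254 - 14) + 99) = -136*(240 + 99) = -136*339 = -46104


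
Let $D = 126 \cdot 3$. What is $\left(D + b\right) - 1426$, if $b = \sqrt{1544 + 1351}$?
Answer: $-1048 + \sqrt{2895} \approx -994.2$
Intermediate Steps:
$b = \sqrt{2895} \approx 53.805$
$D = 378$
$\left(D + b\right) - 1426 = \left(378 + \sqrt{2895}\right) - 1426 = -1048 + \sqrt{2895}$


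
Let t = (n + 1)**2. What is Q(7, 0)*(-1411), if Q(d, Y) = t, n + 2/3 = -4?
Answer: -170731/9 ≈ -18970.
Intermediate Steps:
n = -14/3 (n = -2/3 - 4 = -14/3 ≈ -4.6667)
t = 121/9 (t = (-14/3 + 1)**2 = (-11/3)**2 = 121/9 ≈ 13.444)
Q(d, Y) = 121/9
Q(7, 0)*(-1411) = (121/9)*(-1411) = -170731/9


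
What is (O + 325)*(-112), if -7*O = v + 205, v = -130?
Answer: -35200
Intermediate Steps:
O = -75/7 (O = -(-130 + 205)/7 = -⅐*75 = -75/7 ≈ -10.714)
(O + 325)*(-112) = (-75/7 + 325)*(-112) = (2200/7)*(-112) = -35200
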